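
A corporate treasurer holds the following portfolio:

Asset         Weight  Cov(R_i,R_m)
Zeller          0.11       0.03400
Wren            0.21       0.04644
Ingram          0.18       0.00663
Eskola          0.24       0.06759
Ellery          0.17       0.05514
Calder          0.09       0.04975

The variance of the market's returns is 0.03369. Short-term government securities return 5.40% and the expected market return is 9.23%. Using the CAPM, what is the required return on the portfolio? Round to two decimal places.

10.49%

β_Zeller = 0.03400 / 0.03369 = 1.0092
β_Wren = 0.04644 / 0.03369 = 1.3785
β_Ingram = 0.00663 / 0.03369 = 0.1968
β_Eskola = 0.06759 / 0.03369 = 2.0062
β_Ellery = 0.05514 / 0.03369 = 1.6367
β_Calder = 0.04975 / 0.03369 = 1.4767
β_P = Σ w_i β_i = 0.11×1.0092 + 0.21×1.3785 + 0.18×0.1968 + 0.24×2.0062 + 0.17×1.6367 + 0.09×1.4767 = 1.3286
MRP = 9.23% − 5.40% = 3.83%
E(R_P) = R_f + β_P × MRP = 5.40% + 1.3286 × 3.83% = 10.49%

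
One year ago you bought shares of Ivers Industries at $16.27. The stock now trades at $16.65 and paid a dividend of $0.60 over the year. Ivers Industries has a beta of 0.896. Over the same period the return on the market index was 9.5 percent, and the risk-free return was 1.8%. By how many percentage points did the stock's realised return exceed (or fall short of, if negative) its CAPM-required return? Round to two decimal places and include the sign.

-2.68%

Realised HPR = (P1 + D1 − P0) / P0 = (16.65 + 0.60 − 16.27) / 16.27 = 0.98 / 16.27 = 6.0234%
MRP = 9.5% − 1.8% = 7.70%
CAPM required = R_f + β·MRP = 1.8% + 0.896 × 7.7% = 8.6992%
α = realised − required = 6.0234% − 8.6992% = -2.68%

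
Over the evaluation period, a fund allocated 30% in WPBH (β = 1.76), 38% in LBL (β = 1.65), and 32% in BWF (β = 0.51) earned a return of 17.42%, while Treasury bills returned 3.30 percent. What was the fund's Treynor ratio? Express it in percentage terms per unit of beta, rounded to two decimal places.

β_P = 0.30×1.76 + 0.38×1.65 + 0.32×0.51 = 1.3182
Treynor = (R_P − R_f) / β_P = (17.42% − 3.30%) / 1.3182 = 14.12% / 1.3182 = 10.71%

10.71%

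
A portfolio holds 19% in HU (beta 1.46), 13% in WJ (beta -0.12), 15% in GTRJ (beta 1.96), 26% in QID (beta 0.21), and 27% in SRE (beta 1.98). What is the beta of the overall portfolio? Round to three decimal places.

β_P = Σ w_i β_i = 0.19×1.46 + 0.13×-0.12 + 0.15×1.96 + 0.26×0.21 + 0.27×1.98 = 1.1450

1.145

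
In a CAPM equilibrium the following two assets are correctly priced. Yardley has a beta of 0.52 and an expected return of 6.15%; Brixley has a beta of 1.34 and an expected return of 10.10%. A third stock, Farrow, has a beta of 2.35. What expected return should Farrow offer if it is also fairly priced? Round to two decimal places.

14.97%

MRP (SML slope) = (10.10% − 6.15%) / (1.34 − 0.52) = 3.95% / 0.82 = 4.8171%
R_f (intercept) = 6.15% − 0.52 × 4.8171% = 3.6451%
E(R_Farrow) = R_f + β × MRP = 3.6451% + 2.35 × 4.8171% = 14.97%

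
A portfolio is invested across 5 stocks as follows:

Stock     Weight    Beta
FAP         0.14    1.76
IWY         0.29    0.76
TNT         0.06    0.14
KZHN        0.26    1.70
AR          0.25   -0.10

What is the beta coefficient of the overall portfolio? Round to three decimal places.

β_P = Σ w_i β_i = 0.14×1.76 + 0.29×0.76 + 0.06×0.14 + 0.26×1.70 + 0.25×-0.10 = 0.8922

0.892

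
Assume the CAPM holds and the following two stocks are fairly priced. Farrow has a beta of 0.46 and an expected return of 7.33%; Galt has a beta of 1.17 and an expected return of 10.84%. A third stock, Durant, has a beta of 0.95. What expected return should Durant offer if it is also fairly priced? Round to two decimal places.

MRP (SML slope) = (10.84% − 7.33%) / (1.17 − 0.46) = 3.51% / 0.71 = 4.9437%
R_f (intercept) = 7.33% − 0.46 × 4.9437% = 5.0559%
E(R_Durant) = R_f + β × MRP = 5.0559% + 0.95 × 4.9437% = 9.75%

9.75%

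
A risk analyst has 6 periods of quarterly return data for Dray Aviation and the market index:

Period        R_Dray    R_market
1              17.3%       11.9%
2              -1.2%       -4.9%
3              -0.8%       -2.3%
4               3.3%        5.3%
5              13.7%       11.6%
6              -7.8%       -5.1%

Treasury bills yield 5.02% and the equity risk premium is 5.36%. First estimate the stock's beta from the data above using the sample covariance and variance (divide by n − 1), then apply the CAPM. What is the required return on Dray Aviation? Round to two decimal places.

Mean R_i = (17.3 − 1.2 − 0.8 + 3.3 + 13.7 − 7.8) / 6 = 4.0833%
Mean R_m = (11.9 − 4.9 − 2.3 + 5.3 + 11.6 − 5.1) / 6 = 2.7500%
Σ(R_i − R̄_i)(R_m − R̄_m) = 362.4050  ⇒  Cov = 362.4050 / 5 = 72.4810
Σ(R_m − R̄_m)² = 314.1950  ⇒  Var(R_m) = 314.1950 / 5 = 62.8390
β = Cov / Var(R_m) = 72.4810 / 62.8390 = 1.1534
E(R) = R_f + β × MRP = 5.02% + 1.1534 × 5.36% = 11.20%

11.20%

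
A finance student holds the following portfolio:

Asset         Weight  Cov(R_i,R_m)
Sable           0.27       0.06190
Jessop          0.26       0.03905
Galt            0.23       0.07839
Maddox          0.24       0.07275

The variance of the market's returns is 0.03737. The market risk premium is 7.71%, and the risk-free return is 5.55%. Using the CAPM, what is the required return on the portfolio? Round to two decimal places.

β_Sable = 0.06190 / 0.03737 = 1.6564
β_Jessop = 0.03905 / 0.03737 = 1.0450
β_Galt = 0.07839 / 0.03737 = 2.0977
β_Maddox = 0.07275 / 0.03737 = 1.9467
β_P = Σ w_i β_i = 0.27×1.6564 + 0.26×1.0450 + 0.23×2.0977 + 0.24×1.9467 = 1.6686
E(R_P) = R_f + β_P × MRP = 5.55% + 1.6686 × 7.71% = 18.41%

18.41%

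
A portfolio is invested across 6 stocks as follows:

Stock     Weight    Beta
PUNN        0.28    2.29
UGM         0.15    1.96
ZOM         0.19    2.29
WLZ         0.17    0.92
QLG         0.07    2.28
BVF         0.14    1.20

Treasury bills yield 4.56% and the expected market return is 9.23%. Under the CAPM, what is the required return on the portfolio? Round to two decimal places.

β_P = Σ w_i β_i = 0.28×2.29 + 0.15×1.96 + 0.19×2.29 + 0.17×0.92 + 0.07×2.28 + 0.14×1.20 = 1.8543
MRP = 9.23% − 4.56% = 4.67%
E(R_P) = R_f + β_P × MRP = 4.56% + 1.8543 × 4.67% = 13.22%

13.22%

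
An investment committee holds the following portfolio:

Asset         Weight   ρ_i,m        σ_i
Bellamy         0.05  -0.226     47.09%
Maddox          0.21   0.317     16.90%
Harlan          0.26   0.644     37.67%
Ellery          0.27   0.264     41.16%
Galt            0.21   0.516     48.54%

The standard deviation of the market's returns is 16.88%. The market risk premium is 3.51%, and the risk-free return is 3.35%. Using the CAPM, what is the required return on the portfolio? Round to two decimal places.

6.49%

β_Bellamy = -0.226 × 47.09% / 16.88% = -0.6305
β_Maddox = 0.317 × 16.90% / 16.88% = 0.3174
β_Harlan = 0.644 × 37.67% / 16.88% = 1.4372
β_Ellery = 0.264 × 41.16% / 16.88% = 0.6437
β_Galt = 0.516 × 48.54% / 16.88% = 1.4838
β_P = Σ w_i β_i = 0.05×-0.6305 + 0.21×0.3174 + 0.26×1.4372 + 0.27×0.6437 + 0.21×1.4838 = 0.8942
E(R_P) = R_f + β_P × MRP = 3.35% + 0.8942 × 3.51% = 6.49%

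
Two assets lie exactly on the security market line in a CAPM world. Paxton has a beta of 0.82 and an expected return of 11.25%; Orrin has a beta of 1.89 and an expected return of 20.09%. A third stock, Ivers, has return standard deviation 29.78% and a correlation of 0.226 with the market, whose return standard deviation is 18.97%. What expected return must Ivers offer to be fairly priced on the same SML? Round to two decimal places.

7.41%

MRP = (20.09% − 11.25%) / (1.89 − 0.82) = 8.2617%
R_f = 11.25% − 0.82 × 8.2617% = 4.4754%
β_Ivers = ρ·σ_i/σ_m = 0.226 × 29.78 / 18.97 = 0.3548
E(R_Ivers) = R_f + β × MRP = 4.4754% + 0.3548 × 8.2617% = 7.41%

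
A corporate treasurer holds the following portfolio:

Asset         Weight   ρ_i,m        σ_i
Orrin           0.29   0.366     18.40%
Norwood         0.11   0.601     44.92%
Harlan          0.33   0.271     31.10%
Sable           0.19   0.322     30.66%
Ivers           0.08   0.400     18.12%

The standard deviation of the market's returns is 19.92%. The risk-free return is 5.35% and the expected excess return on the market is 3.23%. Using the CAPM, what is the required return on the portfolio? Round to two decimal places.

β_Orrin = 0.366 × 18.40% / 19.92% = 0.3381
β_Norwood = 0.601 × 44.92% / 19.92% = 1.3553
β_Harlan = 0.271 × 31.10% / 19.92% = 0.4231
β_Sable = 0.322 × 30.66% / 19.92% = 0.4956
β_Ivers = 0.400 × 18.12% / 19.92% = 0.3639
β_P = Σ w_i β_i = 0.29×0.3381 + 0.11×1.3553 + 0.33×0.4231 + 0.19×0.4956 + 0.08×0.3639 = 0.5100
E(R_P) = R_f + β_P × MRP = 5.35% + 0.5100 × 3.23% = 7.00%

7.00%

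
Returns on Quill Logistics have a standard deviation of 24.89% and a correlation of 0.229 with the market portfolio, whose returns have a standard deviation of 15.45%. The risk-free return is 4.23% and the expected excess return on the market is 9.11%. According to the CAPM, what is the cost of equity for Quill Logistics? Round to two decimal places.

β = ρ × σ_i / σ_m = 0.229 × 24.89% / 15.45% = 0.3689
E(R) = 4.23% + 0.3689 × 9.11% = 7.59%

7.59%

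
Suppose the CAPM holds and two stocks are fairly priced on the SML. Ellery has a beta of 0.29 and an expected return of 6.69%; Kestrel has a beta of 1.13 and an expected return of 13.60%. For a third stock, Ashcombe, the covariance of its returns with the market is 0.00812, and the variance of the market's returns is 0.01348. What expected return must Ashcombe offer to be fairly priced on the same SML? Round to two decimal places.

9.26%

MRP = (13.60% − 6.69%) / (1.13 − 0.29) = 8.2262%
R_f = 6.69% − 0.29 × 8.2262% = 4.3044%
β_Ashcombe = Cov / Var(R_m) = 0.00812 / 0.01348 = 0.6024
E(R_Ashcombe) = R_f + β × MRP = 4.3044% + 0.6024 × 8.2262% = 9.26%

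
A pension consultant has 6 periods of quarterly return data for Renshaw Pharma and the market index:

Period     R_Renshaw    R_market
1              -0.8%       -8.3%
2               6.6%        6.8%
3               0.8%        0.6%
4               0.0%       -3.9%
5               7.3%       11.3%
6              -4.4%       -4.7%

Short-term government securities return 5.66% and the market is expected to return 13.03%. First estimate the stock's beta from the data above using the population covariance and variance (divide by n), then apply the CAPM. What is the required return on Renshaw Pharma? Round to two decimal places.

Mean R_i = (-0.8 + 6.6 + 0.8 + 0.0 + 7.3 − 4.4) / 6 = 1.5833%
Mean R_m = (-8.3 + 6.8 + 0.6 − 3.9 + 11.3 − 4.7) / 6 = 0.3000%
Σ(R_i − R̄_i)(R_m − R̄_m) = 152.3200  ⇒  Cov = 152.3200 / 6 = 25.3867
Σ(R_m − R̄_m)² = 279.9400  ⇒  Var(R_m) = 279.9400 / 6 = 46.6567
β = Cov / Var(R_m) = 25.3867 / 46.6567 = 0.5441
MRP = 13.03% − 5.66% = 7.37%
E(R) = R_f + β × MRP = 5.66% + 0.5441 × 7.37% = 9.67%

9.67%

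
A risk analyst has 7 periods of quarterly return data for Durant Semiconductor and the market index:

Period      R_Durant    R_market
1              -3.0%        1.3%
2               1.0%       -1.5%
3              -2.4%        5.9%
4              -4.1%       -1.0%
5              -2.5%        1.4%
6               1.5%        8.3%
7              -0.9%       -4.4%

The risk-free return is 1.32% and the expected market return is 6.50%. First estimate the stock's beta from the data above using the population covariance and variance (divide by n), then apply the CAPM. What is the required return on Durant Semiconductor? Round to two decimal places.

Mean R_i = (-3.0 + 1.0 − 2.4 − 4.1 − 2.5 + 1.5 − 0.9) / 7 = -1.4857%
Mean R_m = (1.3 − 1.5 + 5.9 − 1.0 + 1.4 + 8.3 − 4.4) / 7 = 1.4286%
Σ(R_i − R̄_i)(R_m − R̄_m) = 12.3071  ⇒  Cov = 12.3071 / 7 = 1.7582
Σ(R_m − R̄_m)² = 115.6743  ⇒  Var(R_m) = 115.6743 / 7 = 16.5249
β = Cov / Var(R_m) = 1.7582 / 16.5249 = 0.1064
MRP = 6.50% − 1.32% = 5.18%
E(R) = R_f + β × MRP = 1.32% + 0.1064 × 5.18% = 1.87%

1.87%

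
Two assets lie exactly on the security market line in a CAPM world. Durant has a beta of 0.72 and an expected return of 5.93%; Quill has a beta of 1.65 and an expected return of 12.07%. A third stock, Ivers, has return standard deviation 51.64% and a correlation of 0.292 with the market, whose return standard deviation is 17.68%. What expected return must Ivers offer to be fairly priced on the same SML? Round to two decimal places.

MRP = (12.07% − 5.93%) / (1.65 − 0.72) = 6.6022%
R_f = 5.93% − 0.72 × 6.6022% = 1.1764%
β_Ivers = ρ·σ_i/σ_m = 0.292 × 51.64 / 17.68 = 0.8529
E(R_Ivers) = R_f + β × MRP = 1.1764% + 0.8529 × 6.6022% = 6.81%

6.81%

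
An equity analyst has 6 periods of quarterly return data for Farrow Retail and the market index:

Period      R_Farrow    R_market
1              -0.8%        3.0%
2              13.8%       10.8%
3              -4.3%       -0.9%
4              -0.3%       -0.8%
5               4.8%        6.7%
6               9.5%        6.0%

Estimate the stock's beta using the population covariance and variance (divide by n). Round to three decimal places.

1.385

Mean R_i = (-0.8 + 13.8 − 4.3 − 0.3 + 4.8 + 9.5) / 6 = 3.7833%
Mean R_m = (3.0 + 10.8 − 0.9 − 0.8 + 6.7 + 6.0) / 6 = 4.1333%
Σ(R_i − R̄_i)(R_m − R̄_m) = 146.0833  ⇒  Cov = 146.0833 / 6 = 24.3472
Σ(R_m − R̄_m)² = 105.4733  ⇒  Var(R_m) = 105.4733 / 6 = 17.5789
β = Cov / Var(R_m) = 24.3472 / 17.5789 = 1.3850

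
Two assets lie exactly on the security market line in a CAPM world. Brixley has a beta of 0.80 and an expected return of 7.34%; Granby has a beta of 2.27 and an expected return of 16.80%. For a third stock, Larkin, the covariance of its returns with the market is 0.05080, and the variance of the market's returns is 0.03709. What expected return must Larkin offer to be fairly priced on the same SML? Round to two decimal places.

11.01%

MRP = (16.80% − 7.34%) / (2.27 − 0.80) = 6.4354%
R_f = 7.34% − 0.80 × 6.4354% = 2.1917%
β_Larkin = Cov / Var(R_m) = 0.05080 / 0.03709 = 1.3696
E(R_Larkin) = R_f + β × MRP = 2.1917% + 1.3696 × 6.4354% = 11.01%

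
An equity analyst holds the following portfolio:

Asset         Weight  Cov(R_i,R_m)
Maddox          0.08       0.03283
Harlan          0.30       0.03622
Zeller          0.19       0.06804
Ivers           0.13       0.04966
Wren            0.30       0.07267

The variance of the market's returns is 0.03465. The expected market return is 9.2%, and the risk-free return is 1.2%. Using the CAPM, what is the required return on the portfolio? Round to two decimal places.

13.82%

β_Maddox = 0.03283 / 0.03465 = 0.9475
β_Harlan = 0.03622 / 0.03465 = 1.0453
β_Zeller = 0.06804 / 0.03465 = 1.9636
β_Ivers = 0.04966 / 0.03465 = 1.4332
β_Wren = 0.07267 / 0.03465 = 2.0973
β_P = Σ w_i β_i = 0.08×0.9475 + 0.30×1.0453 + 0.19×1.9636 + 0.13×1.4332 + 0.30×2.0973 = 1.5780
MRP = 9.2% − 1.2% = 8.00%
E(R_P) = R_f + β_P × MRP = 1.2% + 1.5780 × 8.0% = 13.82%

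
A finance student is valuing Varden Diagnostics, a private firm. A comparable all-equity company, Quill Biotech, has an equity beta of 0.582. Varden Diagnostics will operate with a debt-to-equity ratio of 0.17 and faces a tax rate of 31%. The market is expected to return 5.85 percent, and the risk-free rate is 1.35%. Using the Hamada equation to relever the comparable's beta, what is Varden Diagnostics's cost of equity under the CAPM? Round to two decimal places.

4.28%

β_L = β_U × [1 + (1 − t)(D/E)] = 0.582 × [1 + (1 − 0.31) × 0.17]
    = 0.582 × [1 + 0.69 × 0.17] = 0.582 × 1.1173 = 0.6503
MRP = 5.85% − 1.35% = 4.50%
E(R) = R_f + β_L × MRP = 1.35% + 0.6503 × 4.50% = 4.28%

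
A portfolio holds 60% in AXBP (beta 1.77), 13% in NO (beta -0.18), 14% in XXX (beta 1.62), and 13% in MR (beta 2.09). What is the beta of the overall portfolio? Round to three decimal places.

β_P = Σ w_i β_i = 0.60×1.77 + 0.13×-0.18 + 0.14×1.62 + 0.13×2.09 = 1.5371

1.537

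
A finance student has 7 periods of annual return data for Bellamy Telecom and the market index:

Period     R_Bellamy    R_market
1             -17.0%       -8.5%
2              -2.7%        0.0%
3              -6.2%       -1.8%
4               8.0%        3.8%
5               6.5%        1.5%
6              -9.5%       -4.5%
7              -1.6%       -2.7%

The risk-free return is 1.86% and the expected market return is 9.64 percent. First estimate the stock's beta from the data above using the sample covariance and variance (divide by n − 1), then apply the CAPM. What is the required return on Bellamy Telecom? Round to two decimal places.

17.95%

Mean R_i = (-17.0 − 2.7 − 6.2 + 8.0 + 6.5 − 9.5 − 1.6) / 7 = -3.2143%
Mean R_m = (-8.5 + 0.0 − 1.8 + 3.8 + 1.5 − 4.5 − 2.7) / 7 = -1.7429%
Σ(R_i − R̄_i)(R_m − R̄_m) = 203.6657  ⇒  Cov = 203.6657 / 6 = 33.9443
Σ(R_m − R̄_m)² = 98.4571  ⇒  Var(R_m) = 98.4571 / 6 = 16.4095
β = Cov / Var(R_m) = 33.9443 / 16.4095 = 2.0686
MRP = 9.64% − 1.86% = 7.78%
E(R) = R_f + β × MRP = 1.86% + 2.0686 × 7.78% = 17.95%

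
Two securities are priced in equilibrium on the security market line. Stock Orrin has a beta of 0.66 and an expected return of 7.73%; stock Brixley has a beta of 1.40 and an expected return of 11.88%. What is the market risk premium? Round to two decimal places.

Both satisfy E(R) = R_f + β·MRP, so the slope of the SML is
MRP = (11.88% − 7.73%) / (1.40 − 0.66) = 4.15% / 0.74 = 5.6081%

5.61%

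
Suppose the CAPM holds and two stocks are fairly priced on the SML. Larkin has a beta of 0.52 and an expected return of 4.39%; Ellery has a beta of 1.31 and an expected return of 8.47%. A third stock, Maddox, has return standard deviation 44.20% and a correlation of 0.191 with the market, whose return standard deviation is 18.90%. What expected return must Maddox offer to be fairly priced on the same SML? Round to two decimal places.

MRP = (8.47% − 4.39%) / (1.31 − 0.52) = 5.1646%
R_f = 4.39% − 0.52 × 5.1646% = 1.7044%
β_Maddox = ρ·σ_i/σ_m = 0.191 × 44.20 / 18.90 = 0.4467
E(R_Maddox) = R_f + β × MRP = 1.7044% + 0.4467 × 5.1646% = 4.01%

4.01%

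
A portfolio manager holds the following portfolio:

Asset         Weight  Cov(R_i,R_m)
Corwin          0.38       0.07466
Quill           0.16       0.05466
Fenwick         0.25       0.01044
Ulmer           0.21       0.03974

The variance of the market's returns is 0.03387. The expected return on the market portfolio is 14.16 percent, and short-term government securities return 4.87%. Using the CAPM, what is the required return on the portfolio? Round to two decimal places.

β_Corwin = 0.07466 / 0.03387 = 2.2043
β_Quill = 0.05466 / 0.03387 = 1.6138
β_Fenwick = 0.01044 / 0.03387 = 0.3082
β_Ulmer = 0.03974 / 0.03387 = 1.1733
β_P = Σ w_i β_i = 0.38×2.2043 + 0.16×1.6138 + 0.25×0.3082 + 0.21×1.1733 = 1.4193
MRP = 14.16% − 4.87% = 9.29%
E(R_P) = R_f + β_P × MRP = 4.87% + 1.4193 × 9.29% = 18.06%

18.06%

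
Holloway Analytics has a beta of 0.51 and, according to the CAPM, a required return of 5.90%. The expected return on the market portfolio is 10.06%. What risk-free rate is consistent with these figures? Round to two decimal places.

1.57%

E(R) = R_f + β(E(R_m) − R_f) = R_f(1 − β) + β·E(R_m)
5.90% = R_f × (1 − 0.51) + 0.51 × 10.06%
5.90% = R_f × 0.49 + 5.1306%
R_f = (5.90% − 5.1306%) / 0.49 = 1.57%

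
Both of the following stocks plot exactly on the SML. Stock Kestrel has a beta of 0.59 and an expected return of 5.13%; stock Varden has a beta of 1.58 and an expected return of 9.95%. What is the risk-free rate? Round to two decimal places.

2.26%

Both satisfy E(R) = R_f + β·MRP, so the slope of the SML is
MRP = (9.95% − 5.13%) / (1.58 − 0.59) = 4.82% / 0.99 = 4.8687%
R_f = E(R_Kestrel) − β_Kestrel·MRP = 5.13% − 0.59 × 4.8687% = 2.2575%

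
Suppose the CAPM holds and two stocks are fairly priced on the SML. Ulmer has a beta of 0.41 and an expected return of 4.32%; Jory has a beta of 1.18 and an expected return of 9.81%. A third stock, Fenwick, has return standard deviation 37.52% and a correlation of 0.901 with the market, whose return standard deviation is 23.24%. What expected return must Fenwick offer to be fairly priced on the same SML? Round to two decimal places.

11.77%

MRP = (9.81% − 4.32%) / (1.18 − 0.41) = 7.1299%
R_f = 4.32% − 0.41 × 7.1299% = 1.3967%
β_Fenwick = ρ·σ_i/σ_m = 0.901 × 37.52 / 23.24 = 1.4546
E(R_Fenwick) = R_f + β × MRP = 1.3967% + 1.4546 × 7.1299% = 11.77%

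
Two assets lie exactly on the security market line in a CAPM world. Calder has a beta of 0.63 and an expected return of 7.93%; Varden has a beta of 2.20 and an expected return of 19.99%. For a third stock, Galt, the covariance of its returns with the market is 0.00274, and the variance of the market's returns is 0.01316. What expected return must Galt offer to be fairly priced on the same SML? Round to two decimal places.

MRP = (19.99% − 7.93%) / (2.20 − 0.63) = 7.6815%
R_f = 7.93% − 0.63 × 7.6815% = 3.0907%
β_Galt = Cov / Var(R_m) = 0.00274 / 0.01316 = 0.2082
E(R_Galt) = R_f + β × MRP = 3.0907% + 0.2082 × 7.6815% = 4.69%

4.69%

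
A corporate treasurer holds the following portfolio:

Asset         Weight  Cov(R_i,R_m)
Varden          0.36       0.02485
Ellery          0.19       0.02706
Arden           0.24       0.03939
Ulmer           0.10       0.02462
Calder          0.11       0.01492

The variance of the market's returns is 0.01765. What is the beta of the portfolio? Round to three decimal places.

1.566

β_Varden = 0.02485 / 0.01765 = 1.4079
β_Ellery = 0.02706 / 0.01765 = 1.5331
β_Arden = 0.03939 / 0.01765 = 2.2317
β_Ulmer = 0.02462 / 0.01765 = 1.3949
β_Calder = 0.01492 / 0.01765 = 0.8453
β_P = Σ w_i β_i = 0.36×1.4079 + 0.19×1.5331 + 0.24×2.2317 + 0.10×1.3949 + 0.11×0.8453 = 1.5662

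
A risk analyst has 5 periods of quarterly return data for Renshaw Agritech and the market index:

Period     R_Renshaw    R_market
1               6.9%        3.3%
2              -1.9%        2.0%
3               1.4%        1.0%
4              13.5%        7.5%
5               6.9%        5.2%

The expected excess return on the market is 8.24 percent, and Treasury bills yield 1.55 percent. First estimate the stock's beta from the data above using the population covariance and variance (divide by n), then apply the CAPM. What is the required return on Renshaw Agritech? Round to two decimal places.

18.55%

Mean R_i = (6.9 − 1.9 + 1.4 + 13.5 + 6.9) / 5 = 5.3600%
Mean R_m = (3.3 + 2.0 + 1.0 + 7.5 + 5.2) / 5 = 3.8000%
Σ(R_i − R̄_i)(R_m − R̄_m) = 55.6600  ⇒  Cov = 55.6600 / 5 = 11.1320
Σ(R_m − R̄_m)² = 26.9800  ⇒  Var(R_m) = 26.9800 / 5 = 5.3960
β = Cov / Var(R_m) = 11.1320 / 5.3960 = 2.0630
E(R) = R_f + β × MRP = 1.55% + 2.0630 × 8.24% = 18.55%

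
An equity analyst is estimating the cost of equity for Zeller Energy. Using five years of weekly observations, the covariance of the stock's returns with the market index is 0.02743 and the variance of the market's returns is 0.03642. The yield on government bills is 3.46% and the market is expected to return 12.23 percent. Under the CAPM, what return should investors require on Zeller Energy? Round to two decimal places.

10.07%

β = Cov(R_i, R_m) / Var(R_m) = 0.02743 / 0.03642 = 0.7532
MRP = 12.23% − 3.46% = 8.77%
E(R) = R_f + β × MRP = 3.46% + 0.7532 × 8.77% = 10.07%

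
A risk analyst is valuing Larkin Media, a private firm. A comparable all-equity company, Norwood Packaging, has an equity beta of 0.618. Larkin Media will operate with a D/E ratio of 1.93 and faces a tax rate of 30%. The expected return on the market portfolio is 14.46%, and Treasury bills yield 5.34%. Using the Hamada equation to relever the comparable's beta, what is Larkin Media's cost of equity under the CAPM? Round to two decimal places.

β_L = β_U × [1 + (1 − t)(D/E)] = 0.618 × [1 + (1 − 0.30) × 1.93]
    = 0.618 × [1 + 0.70 × 1.93] = 0.618 × 2.3510 = 1.4529
MRP = 14.46% − 5.34% = 9.12%
E(R) = R_f + β_L × MRP = 5.34% + 1.4529 × 9.12% = 18.59%

18.59%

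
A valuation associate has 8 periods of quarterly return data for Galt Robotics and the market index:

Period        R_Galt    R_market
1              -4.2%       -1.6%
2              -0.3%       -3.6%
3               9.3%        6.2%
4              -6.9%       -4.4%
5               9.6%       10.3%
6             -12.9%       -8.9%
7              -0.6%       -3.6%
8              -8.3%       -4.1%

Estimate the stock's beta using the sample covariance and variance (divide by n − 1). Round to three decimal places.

1.187

Mean R_i = (-4.2 − 0.3 + 9.3 − 6.9 + 9.6 − 12.9 − 0.6 − 8.3) / 8 = -1.7875%
Mean R_m = (-1.6 − 3.6 + 6.2 − 4.4 + 10.3 − 8.9 − 3.6 − 4.1) / 8 = -1.2125%
Σ(R_i − R̄_i)(R_m − R̄_m) = 328.3613  ⇒  Cov = 328.3613 / 7 = 46.9088
Σ(R_m − R̄_m)² = 276.6288  ⇒  Var(R_m) = 276.6288 / 7 = 39.5184
β = Cov / Var(R_m) = 46.9088 / 39.5184 = 1.1870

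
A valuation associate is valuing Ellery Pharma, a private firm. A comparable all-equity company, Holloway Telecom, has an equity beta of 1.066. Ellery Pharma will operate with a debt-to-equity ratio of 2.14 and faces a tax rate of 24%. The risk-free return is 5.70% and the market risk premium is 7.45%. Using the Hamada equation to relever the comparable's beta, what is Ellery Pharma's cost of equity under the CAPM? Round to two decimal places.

26.56%

β_L = β_U × [1 + (1 − t)(D/E)] = 1.066 × [1 + (1 − 0.24) × 2.14]
    = 1.066 × [1 + 0.76 × 2.14] = 1.066 × 2.6264 = 2.7997
E(R) = R_f + β_L × MRP = 5.70% + 2.7997 × 7.45% = 26.56%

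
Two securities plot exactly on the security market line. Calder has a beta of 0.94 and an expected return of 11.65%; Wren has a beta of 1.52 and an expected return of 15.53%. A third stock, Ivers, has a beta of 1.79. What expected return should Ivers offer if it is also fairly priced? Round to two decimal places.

17.34%

MRP (SML slope) = (15.53% − 11.65%) / (1.52 − 0.94) = 3.88% / 0.58 = 6.6897%
R_f (intercept) = 11.65% − 0.94 × 6.6897% = 5.3617%
E(R_Ivers) = R_f + β × MRP = 5.3617% + 1.79 × 6.6897% = 17.34%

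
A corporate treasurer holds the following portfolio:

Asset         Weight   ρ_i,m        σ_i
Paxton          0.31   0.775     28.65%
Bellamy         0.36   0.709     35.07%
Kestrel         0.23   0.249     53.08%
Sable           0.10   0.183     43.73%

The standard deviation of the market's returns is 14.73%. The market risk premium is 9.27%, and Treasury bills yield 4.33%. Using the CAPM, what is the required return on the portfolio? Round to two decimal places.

16.71%

β_Paxton = 0.775 × 28.65% / 14.73% = 1.5074
β_Bellamy = 0.709 × 35.07% / 14.73% = 1.6880
β_Kestrel = 0.249 × 53.08% / 14.73% = 0.8973
β_Sable = 0.183 × 43.73% / 14.73% = 0.5433
β_P = Σ w_i β_i = 0.31×1.5074 + 0.36×1.6880 + 0.23×0.8973 + 0.10×0.5433 = 1.3357
E(R_P) = R_f + β_P × MRP = 4.33% + 1.3357 × 9.27% = 16.71%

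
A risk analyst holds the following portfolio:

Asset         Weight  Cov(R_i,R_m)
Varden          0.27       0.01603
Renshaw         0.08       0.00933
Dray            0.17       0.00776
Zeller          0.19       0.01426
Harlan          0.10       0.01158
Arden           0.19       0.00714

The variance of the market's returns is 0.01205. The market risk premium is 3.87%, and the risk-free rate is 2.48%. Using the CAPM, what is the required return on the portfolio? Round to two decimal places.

β_Varden = 0.01603 / 0.01205 = 1.3303
β_Renshaw = 0.00933 / 0.01205 = 0.7743
β_Dray = 0.00776 / 0.01205 = 0.6440
β_Zeller = 0.01426 / 0.01205 = 1.1834
β_Harlan = 0.01158 / 0.01205 = 0.9610
β_Arden = 0.00714 / 0.01205 = 0.5925
β_P = Σ w_i β_i = 0.27×1.3303 + 0.08×0.7743 + 0.17×0.6440 + 0.19×1.1834 + 0.10×0.9610 + 0.19×0.5925 = 0.9641
E(R_P) = R_f + β_P × MRP = 2.48% + 0.9641 × 3.87% = 6.21%

6.21%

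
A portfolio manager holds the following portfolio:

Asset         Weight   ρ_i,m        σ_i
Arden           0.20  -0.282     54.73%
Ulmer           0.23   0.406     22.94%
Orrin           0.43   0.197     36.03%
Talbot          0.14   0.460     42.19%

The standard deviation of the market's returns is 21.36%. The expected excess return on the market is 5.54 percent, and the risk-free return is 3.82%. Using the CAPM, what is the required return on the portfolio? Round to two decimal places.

β_Arden = -0.282 × 54.73% / 21.36% = -0.7226
β_Ulmer = 0.406 × 22.94% / 21.36% = 0.4360
β_Orrin = 0.197 × 36.03% / 21.36% = 0.3323
β_Talbot = 0.460 × 42.19% / 21.36% = 0.9086
β_P = Σ w_i β_i = 0.20×-0.7226 + 0.23×0.4360 + 0.43×0.3323 + 0.14×0.9086 = 0.2259
E(R_P) = R_f + β_P × MRP = 3.82% + 0.2259 × 5.54% = 5.07%

5.07%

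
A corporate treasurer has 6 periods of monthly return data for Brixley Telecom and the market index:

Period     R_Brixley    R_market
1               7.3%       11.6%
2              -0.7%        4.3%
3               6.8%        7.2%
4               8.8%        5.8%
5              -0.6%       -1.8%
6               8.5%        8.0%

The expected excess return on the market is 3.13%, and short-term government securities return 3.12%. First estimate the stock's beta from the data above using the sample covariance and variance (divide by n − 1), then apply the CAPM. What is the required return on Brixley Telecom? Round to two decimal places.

5.45%

Mean R_i = (7.3 − 0.7 + 6.8 + 8.8 − 0.6 + 8.5) / 6 = 5.0167%
Mean R_m = (11.6 + 4.3 + 7.2 + 5.8 − 1.8 + 8.0) / 6 = 5.8500%
Σ(R_i − R̄_i)(R_m − R̄_m) = 74.6650  ⇒  Cov = 74.6650 / 5 = 14.9330
Σ(R_m − R̄_m)² = 100.4350  ⇒  Var(R_m) = 100.4350 / 5 = 20.0870
β = Cov / Var(R_m) = 14.9330 / 20.0870 = 0.7434
E(R) = R_f + β × MRP = 3.12% + 0.7434 × 3.13% = 5.45%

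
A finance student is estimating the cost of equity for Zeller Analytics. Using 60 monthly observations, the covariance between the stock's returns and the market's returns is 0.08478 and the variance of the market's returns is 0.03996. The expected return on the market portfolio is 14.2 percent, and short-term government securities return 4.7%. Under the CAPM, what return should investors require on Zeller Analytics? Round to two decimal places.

24.86%

β = Cov(R_i, R_m) / Var(R_m) = 0.08478 / 0.03996 = 2.1216
MRP = 14.2% − 4.7% = 9.50%
E(R) = R_f + β × MRP = 4.7% + 2.1216 × 9.5% = 24.86%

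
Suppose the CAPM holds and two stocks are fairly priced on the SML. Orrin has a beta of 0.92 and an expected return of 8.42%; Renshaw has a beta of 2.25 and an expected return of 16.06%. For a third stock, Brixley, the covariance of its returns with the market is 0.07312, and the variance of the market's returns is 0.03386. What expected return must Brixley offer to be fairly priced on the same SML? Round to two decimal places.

15.54%

MRP = (16.06% − 8.42%) / (2.25 − 0.92) = 5.7444%
R_f = 8.42% − 0.92 × 5.7444% = 3.1352%
β_Brixley = Cov / Var(R_m) = 0.07312 / 0.03386 = 2.1595
E(R_Brixley) = R_f + β × MRP = 3.1352% + 2.1595 × 5.7444% = 15.54%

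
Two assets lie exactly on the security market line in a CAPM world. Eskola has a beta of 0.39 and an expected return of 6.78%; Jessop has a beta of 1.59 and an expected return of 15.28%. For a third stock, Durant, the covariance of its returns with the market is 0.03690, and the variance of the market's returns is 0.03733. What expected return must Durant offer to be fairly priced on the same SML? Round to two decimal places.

MRP = (15.28% − 6.78%) / (1.59 − 0.39) = 7.0833%
R_f = 6.78% − 0.39 × 7.0833% = 4.0175%
β_Durant = Cov / Var(R_m) = 0.03690 / 0.03733 = 0.9885
E(R_Durant) = R_f + β × MRP = 4.0175% + 0.9885 × 7.0833% = 11.02%

11.02%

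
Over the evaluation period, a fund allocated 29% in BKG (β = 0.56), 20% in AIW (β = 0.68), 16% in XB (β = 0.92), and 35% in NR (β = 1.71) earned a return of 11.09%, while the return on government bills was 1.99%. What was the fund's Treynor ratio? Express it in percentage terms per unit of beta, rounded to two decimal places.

8.72%

β_P = 0.29×0.56 + 0.20×0.68 + 0.16×0.92 + 0.35×1.71 = 1.0441
Treynor = (R_P − R_f) / β_P = (11.09% − 1.99%) / 1.0441 = 9.10% / 1.0441 = 8.72%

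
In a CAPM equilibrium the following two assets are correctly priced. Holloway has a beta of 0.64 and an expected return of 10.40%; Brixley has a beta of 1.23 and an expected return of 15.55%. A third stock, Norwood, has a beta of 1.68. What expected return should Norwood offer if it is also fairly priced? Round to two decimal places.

MRP (SML slope) = (15.55% − 10.40%) / (1.23 − 0.64) = 5.15% / 0.59 = 8.7288%
R_f (intercept) = 10.40% − 0.64 × 8.7288% = 4.8136%
E(R_Norwood) = R_f + β × MRP = 4.8136% + 1.68 × 8.7288% = 19.48%

19.48%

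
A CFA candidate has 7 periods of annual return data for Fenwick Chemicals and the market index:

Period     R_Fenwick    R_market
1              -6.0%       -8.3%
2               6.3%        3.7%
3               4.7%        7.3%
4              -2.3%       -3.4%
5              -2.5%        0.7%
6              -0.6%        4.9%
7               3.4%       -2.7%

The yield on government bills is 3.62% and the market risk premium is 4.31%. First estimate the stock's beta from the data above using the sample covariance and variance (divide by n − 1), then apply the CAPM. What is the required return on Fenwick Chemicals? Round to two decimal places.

6.04%

Mean R_i = (-6.0 + 6.3 + 4.7 − 2.3 − 2.5 − 0.6 + 3.4) / 7 = 0.4286%
Mean R_m = (-8.3 + 3.7 + 7.3 − 3.4 + 0.7 + 4.9 − 2.7) / 7 = 0.3143%
Σ(R_i − R̄_i)(R_m − R̄_m) = 100.4271  ⇒  Cov = 100.4271 / 6 = 16.7379
Σ(R_m − R̄_m)² = 178.5286  ⇒  Var(R_m) = 178.5286 / 6 = 29.7548
β = Cov / Var(R_m) = 16.7379 / 29.7548 = 0.5625
E(R) = R_f + β × MRP = 3.62% + 0.5625 × 4.31% = 6.04%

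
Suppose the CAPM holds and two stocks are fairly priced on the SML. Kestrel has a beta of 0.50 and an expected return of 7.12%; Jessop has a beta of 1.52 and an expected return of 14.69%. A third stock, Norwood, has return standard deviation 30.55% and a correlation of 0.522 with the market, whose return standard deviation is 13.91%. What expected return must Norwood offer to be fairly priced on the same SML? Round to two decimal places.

11.92%

MRP = (14.69% − 7.12%) / (1.52 − 0.50) = 7.4216%
R_f = 7.12% − 0.50 × 7.4216% = 3.4092%
β_Norwood = ρ·σ_i/σ_m = 0.522 × 30.55 / 13.91 = 1.1464
E(R_Norwood) = R_f + β × MRP = 3.4092% + 1.1464 × 7.4216% = 11.92%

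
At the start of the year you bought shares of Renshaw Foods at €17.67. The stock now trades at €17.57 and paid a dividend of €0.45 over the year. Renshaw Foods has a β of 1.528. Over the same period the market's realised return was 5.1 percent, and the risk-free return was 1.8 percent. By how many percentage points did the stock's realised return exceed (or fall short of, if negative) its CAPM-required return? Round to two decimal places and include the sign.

-4.86%

Realised HPR = (P1 + D1 − P0) / P0 = (17.57 + 0.45 − 17.67) / 17.67 = 0.35 / 17.67 = 1.9808%
MRP = 5.1% − 1.8% = 3.30%
CAPM required = R_f + β·MRP = 1.8% + 1.528 × 3.3% = 6.8424%
α = realised − required = 1.9808% − 6.8424% = -4.86%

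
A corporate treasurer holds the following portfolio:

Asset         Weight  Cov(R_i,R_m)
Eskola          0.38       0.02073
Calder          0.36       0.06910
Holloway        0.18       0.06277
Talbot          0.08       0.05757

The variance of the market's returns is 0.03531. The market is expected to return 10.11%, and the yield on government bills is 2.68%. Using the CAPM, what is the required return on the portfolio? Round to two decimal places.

β_Eskola = 0.02073 / 0.03531 = 0.5871
β_Calder = 0.06910 / 0.03531 = 1.9570
β_Holloway = 0.06277 / 0.03531 = 1.7777
β_Talbot = 0.05757 / 0.03531 = 1.6304
β_P = Σ w_i β_i = 0.38×0.5871 + 0.36×1.9570 + 0.18×1.7777 + 0.08×1.6304 = 1.3780
MRP = 10.11% − 2.68% = 7.43%
E(R_P) = R_f + β_P × MRP = 2.68% + 1.3780 × 7.43% = 12.92%

12.92%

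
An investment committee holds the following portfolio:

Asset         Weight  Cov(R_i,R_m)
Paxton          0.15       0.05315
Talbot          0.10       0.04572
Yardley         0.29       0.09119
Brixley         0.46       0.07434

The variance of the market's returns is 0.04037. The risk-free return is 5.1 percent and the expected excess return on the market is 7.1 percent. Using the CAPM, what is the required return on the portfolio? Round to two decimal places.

β_Paxton = 0.05315 / 0.04037 = 1.3166
β_Talbot = 0.04572 / 0.04037 = 1.1325
β_Yardley = 0.09119 / 0.04037 = 2.2589
β_Brixley = 0.07434 / 0.04037 = 1.8415
β_P = Σ w_i β_i = 0.15×1.3166 + 0.10×1.1325 + 0.29×2.2589 + 0.46×1.8415 = 1.8129
E(R_P) = R_f + β_P × MRP = 5.1% + 1.8129 × 7.1% = 17.97%

17.97%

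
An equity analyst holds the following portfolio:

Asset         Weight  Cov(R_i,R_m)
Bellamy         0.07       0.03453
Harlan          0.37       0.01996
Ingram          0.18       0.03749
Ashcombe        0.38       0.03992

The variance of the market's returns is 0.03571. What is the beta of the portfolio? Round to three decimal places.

0.888

β_Bellamy = 0.03453 / 0.03571 = 0.9670
β_Harlan = 0.01996 / 0.03571 = 0.5589
β_Ingram = 0.03749 / 0.03571 = 1.0498
β_Ashcombe = 0.03992 / 0.03571 = 1.1179
β_P = Σ w_i β_i = 0.07×0.9670 + 0.37×0.5589 + 0.18×1.0498 + 0.38×1.1179 = 0.8882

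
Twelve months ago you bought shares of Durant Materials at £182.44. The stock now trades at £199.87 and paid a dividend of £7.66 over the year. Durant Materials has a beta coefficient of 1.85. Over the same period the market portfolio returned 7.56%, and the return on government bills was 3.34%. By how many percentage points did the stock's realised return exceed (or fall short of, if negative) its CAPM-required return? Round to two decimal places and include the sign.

Realised HPR = (P1 + D1 − P0) / P0 = (199.87 + 7.66 − 182.44) / 182.44 = 25.09 / 182.44 = 13.7525%
MRP = 7.56% − 3.34% = 4.22%
CAPM required = R_f + β·MRP = 3.34% + 1.85 × 4.22% = 11.1470%
α = realised − required = 13.7525% − 11.1470% = +2.61%

+2.61%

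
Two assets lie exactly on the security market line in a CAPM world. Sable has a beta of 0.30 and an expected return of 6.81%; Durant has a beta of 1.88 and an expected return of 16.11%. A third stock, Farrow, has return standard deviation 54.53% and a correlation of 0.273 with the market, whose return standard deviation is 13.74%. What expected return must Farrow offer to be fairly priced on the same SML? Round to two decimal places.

MRP = (16.11% − 6.81%) / (1.88 − 0.30) = 5.8861%
R_f = 6.81% − 0.30 × 5.8861% = 5.0442%
β_Farrow = ρ·σ_i/σ_m = 0.273 × 54.53 / 13.74 = 1.0835
E(R_Farrow) = R_f + β × MRP = 5.0442% + 1.0835 × 5.8861% = 11.42%

11.42%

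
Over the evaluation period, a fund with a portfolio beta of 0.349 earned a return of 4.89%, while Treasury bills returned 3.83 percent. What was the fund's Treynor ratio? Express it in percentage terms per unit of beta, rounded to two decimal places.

3.04%

Treynor = (R_P − R_f) / β_P = (4.89% − 3.83%) / 0.3490 = 1.06% / 0.3490 = 3.04%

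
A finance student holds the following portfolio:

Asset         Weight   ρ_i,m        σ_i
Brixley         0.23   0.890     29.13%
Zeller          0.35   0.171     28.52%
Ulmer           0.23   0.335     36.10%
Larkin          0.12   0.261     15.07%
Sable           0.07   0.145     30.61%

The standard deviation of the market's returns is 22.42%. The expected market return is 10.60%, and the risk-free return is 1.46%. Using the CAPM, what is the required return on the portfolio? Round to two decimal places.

β_Brixley = 0.890 × 29.13% / 22.42% = 1.1564
β_Zeller = 0.171 × 28.52% / 22.42% = 0.2175
β_Ulmer = 0.335 × 36.10% / 22.42% = 0.5394
β_Larkin = 0.261 × 15.07% / 22.42% = 0.1754
β_Sable = 0.145 × 30.61% / 22.42% = 0.1980
β_P = Σ w_i β_i = 0.23×1.1564 + 0.35×0.2175 + 0.23×0.5394 + 0.12×0.1754 + 0.07×0.1980 = 0.5011
MRP = 10.60% − 1.46% = 9.14%
E(R_P) = R_f + β_P × MRP = 1.46% + 0.5011 × 9.14% = 6.04%

6.04%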